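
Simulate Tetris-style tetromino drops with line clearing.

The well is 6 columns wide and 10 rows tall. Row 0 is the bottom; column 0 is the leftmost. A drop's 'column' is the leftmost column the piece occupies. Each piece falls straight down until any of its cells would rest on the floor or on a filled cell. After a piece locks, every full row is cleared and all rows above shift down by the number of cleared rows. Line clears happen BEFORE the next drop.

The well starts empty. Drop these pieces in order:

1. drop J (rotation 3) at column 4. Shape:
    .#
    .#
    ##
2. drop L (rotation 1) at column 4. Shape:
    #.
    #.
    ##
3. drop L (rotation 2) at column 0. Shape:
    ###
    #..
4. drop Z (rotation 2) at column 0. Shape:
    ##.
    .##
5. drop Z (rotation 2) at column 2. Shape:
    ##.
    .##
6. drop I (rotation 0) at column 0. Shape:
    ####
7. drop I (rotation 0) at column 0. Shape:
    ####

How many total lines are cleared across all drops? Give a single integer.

Answer: 0

Derivation:
Drop 1: J rot3 at col 4 lands with bottom-row=0; cleared 0 line(s) (total 0); column heights now [0 0 0 0 1 3], max=3
Drop 2: L rot1 at col 4 lands with bottom-row=3; cleared 0 line(s) (total 0); column heights now [0 0 0 0 6 4], max=6
Drop 3: L rot2 at col 0 lands with bottom-row=0; cleared 0 line(s) (total 0); column heights now [2 2 2 0 6 4], max=6
Drop 4: Z rot2 at col 0 lands with bottom-row=2; cleared 0 line(s) (total 0); column heights now [4 4 3 0 6 4], max=6
Drop 5: Z rot2 at col 2 lands with bottom-row=6; cleared 0 line(s) (total 0); column heights now [4 4 8 8 7 4], max=8
Drop 6: I rot0 at col 0 lands with bottom-row=8; cleared 0 line(s) (total 0); column heights now [9 9 9 9 7 4], max=9
Drop 7: I rot0 at col 0 lands with bottom-row=9; cleared 0 line(s) (total 0); column heights now [10 10 10 10 7 4], max=10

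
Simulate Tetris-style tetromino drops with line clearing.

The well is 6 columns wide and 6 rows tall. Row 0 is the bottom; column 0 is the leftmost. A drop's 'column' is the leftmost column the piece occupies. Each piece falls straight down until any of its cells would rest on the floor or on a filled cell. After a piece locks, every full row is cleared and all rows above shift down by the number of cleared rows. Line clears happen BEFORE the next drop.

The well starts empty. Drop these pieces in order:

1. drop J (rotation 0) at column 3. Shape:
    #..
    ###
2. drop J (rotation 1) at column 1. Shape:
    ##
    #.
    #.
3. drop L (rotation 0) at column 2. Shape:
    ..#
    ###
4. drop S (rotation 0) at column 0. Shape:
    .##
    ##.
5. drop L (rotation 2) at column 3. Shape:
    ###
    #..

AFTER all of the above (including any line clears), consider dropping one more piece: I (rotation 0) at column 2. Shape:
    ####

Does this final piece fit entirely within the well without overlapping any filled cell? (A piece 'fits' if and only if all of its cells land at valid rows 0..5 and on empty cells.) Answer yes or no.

Answer: no

Derivation:
Drop 1: J rot0 at col 3 lands with bottom-row=0; cleared 0 line(s) (total 0); column heights now [0 0 0 2 1 1], max=2
Drop 2: J rot1 at col 1 lands with bottom-row=0; cleared 0 line(s) (total 0); column heights now [0 3 3 2 1 1], max=3
Drop 3: L rot0 at col 2 lands with bottom-row=3; cleared 0 line(s) (total 0); column heights now [0 3 4 4 5 1], max=5
Drop 4: S rot0 at col 0 lands with bottom-row=3; cleared 0 line(s) (total 0); column heights now [4 5 5 4 5 1], max=5
Drop 5: L rot2 at col 3 lands with bottom-row=4; cleared 0 line(s) (total 0); column heights now [4 5 5 6 6 6], max=6
Test piece I rot0 at col 2 (width 4): heights before test = [4 5 5 6 6 6]; fits = False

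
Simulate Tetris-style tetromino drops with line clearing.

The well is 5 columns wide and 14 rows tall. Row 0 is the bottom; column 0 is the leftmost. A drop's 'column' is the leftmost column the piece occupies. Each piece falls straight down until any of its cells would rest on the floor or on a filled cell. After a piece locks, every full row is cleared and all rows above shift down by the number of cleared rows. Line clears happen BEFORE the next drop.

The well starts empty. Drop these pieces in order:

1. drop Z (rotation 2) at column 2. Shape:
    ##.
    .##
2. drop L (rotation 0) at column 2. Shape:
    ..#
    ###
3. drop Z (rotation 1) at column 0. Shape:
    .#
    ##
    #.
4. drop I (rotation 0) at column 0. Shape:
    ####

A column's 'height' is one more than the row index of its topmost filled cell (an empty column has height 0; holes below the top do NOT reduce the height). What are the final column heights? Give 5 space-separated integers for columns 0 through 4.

Drop 1: Z rot2 at col 2 lands with bottom-row=0; cleared 0 line(s) (total 0); column heights now [0 0 2 2 1], max=2
Drop 2: L rot0 at col 2 lands with bottom-row=2; cleared 0 line(s) (total 0); column heights now [0 0 3 3 4], max=4
Drop 3: Z rot1 at col 0 lands with bottom-row=0; cleared 0 line(s) (total 0); column heights now [2 3 3 3 4], max=4
Drop 4: I rot0 at col 0 lands with bottom-row=3; cleared 1 line(s) (total 1); column heights now [2 3 3 3 3], max=3

Answer: 2 3 3 3 3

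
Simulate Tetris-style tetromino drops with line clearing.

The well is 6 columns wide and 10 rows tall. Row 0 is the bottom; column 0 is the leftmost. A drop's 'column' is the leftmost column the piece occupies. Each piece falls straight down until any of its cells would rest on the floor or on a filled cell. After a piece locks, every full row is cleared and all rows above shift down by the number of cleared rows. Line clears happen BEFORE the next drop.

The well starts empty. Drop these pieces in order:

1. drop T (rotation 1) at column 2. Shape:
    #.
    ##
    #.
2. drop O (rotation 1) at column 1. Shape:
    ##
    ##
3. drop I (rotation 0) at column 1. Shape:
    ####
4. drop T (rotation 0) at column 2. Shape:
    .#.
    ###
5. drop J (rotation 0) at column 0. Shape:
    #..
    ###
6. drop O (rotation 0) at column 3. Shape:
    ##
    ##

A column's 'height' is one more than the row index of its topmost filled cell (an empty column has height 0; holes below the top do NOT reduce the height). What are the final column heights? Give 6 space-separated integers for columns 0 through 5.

Drop 1: T rot1 at col 2 lands with bottom-row=0; cleared 0 line(s) (total 0); column heights now [0 0 3 2 0 0], max=3
Drop 2: O rot1 at col 1 lands with bottom-row=3; cleared 0 line(s) (total 0); column heights now [0 5 5 2 0 0], max=5
Drop 3: I rot0 at col 1 lands with bottom-row=5; cleared 0 line(s) (total 0); column heights now [0 6 6 6 6 0], max=6
Drop 4: T rot0 at col 2 lands with bottom-row=6; cleared 0 line(s) (total 0); column heights now [0 6 7 8 7 0], max=8
Drop 5: J rot0 at col 0 lands with bottom-row=7; cleared 0 line(s) (total 0); column heights now [9 8 8 8 7 0], max=9
Drop 6: O rot0 at col 3 lands with bottom-row=8; cleared 0 line(s) (total 0); column heights now [9 8 8 10 10 0], max=10

Answer: 9 8 8 10 10 0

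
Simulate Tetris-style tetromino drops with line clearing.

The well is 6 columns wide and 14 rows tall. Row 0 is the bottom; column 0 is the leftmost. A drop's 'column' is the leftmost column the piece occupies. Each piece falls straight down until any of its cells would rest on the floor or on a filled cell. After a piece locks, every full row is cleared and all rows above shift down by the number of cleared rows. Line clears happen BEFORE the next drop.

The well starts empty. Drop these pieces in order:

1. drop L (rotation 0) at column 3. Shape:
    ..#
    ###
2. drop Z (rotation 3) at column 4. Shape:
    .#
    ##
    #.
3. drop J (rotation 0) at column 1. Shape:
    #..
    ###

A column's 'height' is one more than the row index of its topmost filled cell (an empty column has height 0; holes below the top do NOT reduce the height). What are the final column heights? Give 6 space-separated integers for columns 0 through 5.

Answer: 0 3 2 2 3 4

Derivation:
Drop 1: L rot0 at col 3 lands with bottom-row=0; cleared 0 line(s) (total 0); column heights now [0 0 0 1 1 2], max=2
Drop 2: Z rot3 at col 4 lands with bottom-row=1; cleared 0 line(s) (total 0); column heights now [0 0 0 1 3 4], max=4
Drop 3: J rot0 at col 1 lands with bottom-row=1; cleared 0 line(s) (total 0); column heights now [0 3 2 2 3 4], max=4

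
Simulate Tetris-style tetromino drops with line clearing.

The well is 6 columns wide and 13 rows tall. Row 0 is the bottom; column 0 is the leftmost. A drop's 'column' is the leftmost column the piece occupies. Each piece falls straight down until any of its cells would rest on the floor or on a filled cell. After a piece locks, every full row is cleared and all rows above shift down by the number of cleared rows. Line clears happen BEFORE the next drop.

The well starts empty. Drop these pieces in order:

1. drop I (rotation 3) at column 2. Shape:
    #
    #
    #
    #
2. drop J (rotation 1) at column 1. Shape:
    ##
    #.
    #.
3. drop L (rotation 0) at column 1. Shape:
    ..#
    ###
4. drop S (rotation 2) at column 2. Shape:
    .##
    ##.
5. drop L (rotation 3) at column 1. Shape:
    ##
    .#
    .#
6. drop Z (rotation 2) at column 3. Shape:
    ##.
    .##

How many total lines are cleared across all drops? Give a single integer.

Answer: 0

Derivation:
Drop 1: I rot3 at col 2 lands with bottom-row=0; cleared 0 line(s) (total 0); column heights now [0 0 4 0 0 0], max=4
Drop 2: J rot1 at col 1 lands with bottom-row=2; cleared 0 line(s) (total 0); column heights now [0 5 5 0 0 0], max=5
Drop 3: L rot0 at col 1 lands with bottom-row=5; cleared 0 line(s) (total 0); column heights now [0 6 6 7 0 0], max=7
Drop 4: S rot2 at col 2 lands with bottom-row=7; cleared 0 line(s) (total 0); column heights now [0 6 8 9 9 0], max=9
Drop 5: L rot3 at col 1 lands with bottom-row=8; cleared 0 line(s) (total 0); column heights now [0 11 11 9 9 0], max=11
Drop 6: Z rot2 at col 3 lands with bottom-row=9; cleared 0 line(s) (total 0); column heights now [0 11 11 11 11 10], max=11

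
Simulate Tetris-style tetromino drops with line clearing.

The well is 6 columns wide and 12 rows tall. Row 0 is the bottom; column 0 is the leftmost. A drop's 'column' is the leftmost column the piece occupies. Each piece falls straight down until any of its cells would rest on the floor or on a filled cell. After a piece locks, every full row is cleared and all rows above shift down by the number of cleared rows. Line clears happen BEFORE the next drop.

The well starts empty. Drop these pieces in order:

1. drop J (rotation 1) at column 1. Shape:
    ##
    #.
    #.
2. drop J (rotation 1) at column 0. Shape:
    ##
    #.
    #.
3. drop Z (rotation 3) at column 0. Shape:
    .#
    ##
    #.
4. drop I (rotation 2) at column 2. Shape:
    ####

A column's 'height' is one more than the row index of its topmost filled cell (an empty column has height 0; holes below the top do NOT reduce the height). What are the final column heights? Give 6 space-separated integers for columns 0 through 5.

Drop 1: J rot1 at col 1 lands with bottom-row=0; cleared 0 line(s) (total 0); column heights now [0 3 3 0 0 0], max=3
Drop 2: J rot1 at col 0 lands with bottom-row=1; cleared 0 line(s) (total 0); column heights now [4 4 3 0 0 0], max=4
Drop 3: Z rot3 at col 0 lands with bottom-row=4; cleared 0 line(s) (total 0); column heights now [6 7 3 0 0 0], max=7
Drop 4: I rot2 at col 2 lands with bottom-row=3; cleared 1 line(s) (total 1); column heights now [5 6 3 0 0 0], max=6

Answer: 5 6 3 0 0 0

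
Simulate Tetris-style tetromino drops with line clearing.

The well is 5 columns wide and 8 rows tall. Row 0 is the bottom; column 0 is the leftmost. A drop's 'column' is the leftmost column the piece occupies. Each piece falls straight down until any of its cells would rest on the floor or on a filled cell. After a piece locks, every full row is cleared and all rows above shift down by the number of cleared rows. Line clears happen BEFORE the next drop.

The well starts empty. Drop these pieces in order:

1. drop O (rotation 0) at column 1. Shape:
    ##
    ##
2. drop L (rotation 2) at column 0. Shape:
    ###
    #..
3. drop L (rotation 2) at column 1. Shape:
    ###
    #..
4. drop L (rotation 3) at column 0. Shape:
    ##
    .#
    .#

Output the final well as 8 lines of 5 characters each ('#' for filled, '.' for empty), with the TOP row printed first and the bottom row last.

Drop 1: O rot0 at col 1 lands with bottom-row=0; cleared 0 line(s) (total 0); column heights now [0 2 2 0 0], max=2
Drop 2: L rot2 at col 0 lands with bottom-row=1; cleared 0 line(s) (total 0); column heights now [3 3 3 0 0], max=3
Drop 3: L rot2 at col 1 lands with bottom-row=3; cleared 0 line(s) (total 0); column heights now [3 5 5 5 0], max=5
Drop 4: L rot3 at col 0 lands with bottom-row=5; cleared 0 line(s) (total 0); column heights now [8 8 5 5 0], max=8

Answer: ##...
.#...
.#...
.###.
.#...
###..
###..
.##..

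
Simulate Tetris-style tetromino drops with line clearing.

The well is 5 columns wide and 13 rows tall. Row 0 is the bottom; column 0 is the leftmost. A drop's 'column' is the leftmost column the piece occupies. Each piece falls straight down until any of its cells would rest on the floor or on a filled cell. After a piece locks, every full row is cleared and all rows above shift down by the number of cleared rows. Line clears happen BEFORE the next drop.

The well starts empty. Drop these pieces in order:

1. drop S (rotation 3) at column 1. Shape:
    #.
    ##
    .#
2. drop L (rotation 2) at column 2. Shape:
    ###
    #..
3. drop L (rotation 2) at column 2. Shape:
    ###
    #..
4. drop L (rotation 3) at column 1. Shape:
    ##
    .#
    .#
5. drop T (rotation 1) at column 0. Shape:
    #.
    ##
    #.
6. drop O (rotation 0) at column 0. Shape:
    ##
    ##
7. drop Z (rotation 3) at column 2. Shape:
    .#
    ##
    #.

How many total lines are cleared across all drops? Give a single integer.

Drop 1: S rot3 at col 1 lands with bottom-row=0; cleared 0 line(s) (total 0); column heights now [0 3 2 0 0], max=3
Drop 2: L rot2 at col 2 lands with bottom-row=2; cleared 0 line(s) (total 0); column heights now [0 3 4 4 4], max=4
Drop 3: L rot2 at col 2 lands with bottom-row=4; cleared 0 line(s) (total 0); column heights now [0 3 6 6 6], max=6
Drop 4: L rot3 at col 1 lands with bottom-row=6; cleared 0 line(s) (total 0); column heights now [0 9 9 6 6], max=9
Drop 5: T rot1 at col 0 lands with bottom-row=8; cleared 0 line(s) (total 0); column heights now [11 10 9 6 6], max=11
Drop 6: O rot0 at col 0 lands with bottom-row=11; cleared 0 line(s) (total 0); column heights now [13 13 9 6 6], max=13
Drop 7: Z rot3 at col 2 lands with bottom-row=9; cleared 0 line(s) (total 0); column heights now [13 13 11 12 6], max=13

Answer: 0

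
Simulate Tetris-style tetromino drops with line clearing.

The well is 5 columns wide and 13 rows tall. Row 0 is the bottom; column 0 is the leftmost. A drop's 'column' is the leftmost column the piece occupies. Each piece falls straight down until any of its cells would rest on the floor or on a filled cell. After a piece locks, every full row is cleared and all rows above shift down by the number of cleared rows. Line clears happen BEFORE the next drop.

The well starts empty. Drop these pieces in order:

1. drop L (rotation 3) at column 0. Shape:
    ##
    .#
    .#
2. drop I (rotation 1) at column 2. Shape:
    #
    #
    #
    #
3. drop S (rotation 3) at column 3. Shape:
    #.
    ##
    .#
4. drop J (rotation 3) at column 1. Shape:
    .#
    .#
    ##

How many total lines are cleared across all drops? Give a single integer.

Answer: 0

Derivation:
Drop 1: L rot3 at col 0 lands with bottom-row=0; cleared 0 line(s) (total 0); column heights now [3 3 0 0 0], max=3
Drop 2: I rot1 at col 2 lands with bottom-row=0; cleared 0 line(s) (total 0); column heights now [3 3 4 0 0], max=4
Drop 3: S rot3 at col 3 lands with bottom-row=0; cleared 0 line(s) (total 0); column heights now [3 3 4 3 2], max=4
Drop 4: J rot3 at col 1 lands with bottom-row=4; cleared 0 line(s) (total 0); column heights now [3 5 7 3 2], max=7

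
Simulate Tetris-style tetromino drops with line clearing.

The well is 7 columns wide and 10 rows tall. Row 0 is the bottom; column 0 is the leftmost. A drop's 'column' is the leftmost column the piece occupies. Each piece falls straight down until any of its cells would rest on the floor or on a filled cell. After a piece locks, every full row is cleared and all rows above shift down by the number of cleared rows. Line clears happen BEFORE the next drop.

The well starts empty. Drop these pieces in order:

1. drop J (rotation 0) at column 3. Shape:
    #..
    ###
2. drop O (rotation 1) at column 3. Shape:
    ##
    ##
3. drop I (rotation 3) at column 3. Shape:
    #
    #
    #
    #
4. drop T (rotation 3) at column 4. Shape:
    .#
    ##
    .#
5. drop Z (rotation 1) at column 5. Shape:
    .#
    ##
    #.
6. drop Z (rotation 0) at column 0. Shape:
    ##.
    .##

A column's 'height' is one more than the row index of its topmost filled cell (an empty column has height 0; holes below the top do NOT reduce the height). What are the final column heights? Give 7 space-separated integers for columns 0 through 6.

Answer: 2 2 1 8 5 8 9

Derivation:
Drop 1: J rot0 at col 3 lands with bottom-row=0; cleared 0 line(s) (total 0); column heights now [0 0 0 2 1 1 0], max=2
Drop 2: O rot1 at col 3 lands with bottom-row=2; cleared 0 line(s) (total 0); column heights now [0 0 0 4 4 1 0], max=4
Drop 3: I rot3 at col 3 lands with bottom-row=4; cleared 0 line(s) (total 0); column heights now [0 0 0 8 4 1 0], max=8
Drop 4: T rot3 at col 4 lands with bottom-row=3; cleared 0 line(s) (total 0); column heights now [0 0 0 8 5 6 0], max=8
Drop 5: Z rot1 at col 5 lands with bottom-row=6; cleared 0 line(s) (total 0); column heights now [0 0 0 8 5 8 9], max=9
Drop 6: Z rot0 at col 0 lands with bottom-row=0; cleared 0 line(s) (total 0); column heights now [2 2 1 8 5 8 9], max=9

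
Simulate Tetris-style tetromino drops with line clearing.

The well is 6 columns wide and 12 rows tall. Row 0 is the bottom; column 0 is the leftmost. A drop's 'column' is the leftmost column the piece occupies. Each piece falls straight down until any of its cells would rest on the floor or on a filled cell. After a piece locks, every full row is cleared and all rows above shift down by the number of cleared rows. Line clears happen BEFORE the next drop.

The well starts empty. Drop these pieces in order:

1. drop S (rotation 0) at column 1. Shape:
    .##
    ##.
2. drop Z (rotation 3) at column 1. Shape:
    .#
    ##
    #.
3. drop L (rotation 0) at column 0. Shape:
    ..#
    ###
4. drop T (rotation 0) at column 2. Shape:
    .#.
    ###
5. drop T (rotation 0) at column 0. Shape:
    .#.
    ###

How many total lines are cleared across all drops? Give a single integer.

Drop 1: S rot0 at col 1 lands with bottom-row=0; cleared 0 line(s) (total 0); column heights now [0 1 2 2 0 0], max=2
Drop 2: Z rot3 at col 1 lands with bottom-row=1; cleared 0 line(s) (total 0); column heights now [0 3 4 2 0 0], max=4
Drop 3: L rot0 at col 0 lands with bottom-row=4; cleared 0 line(s) (total 0); column heights now [5 5 6 2 0 0], max=6
Drop 4: T rot0 at col 2 lands with bottom-row=6; cleared 0 line(s) (total 0); column heights now [5 5 7 8 7 0], max=8
Drop 5: T rot0 at col 0 lands with bottom-row=7; cleared 0 line(s) (total 0); column heights now [8 9 8 8 7 0], max=9

Answer: 0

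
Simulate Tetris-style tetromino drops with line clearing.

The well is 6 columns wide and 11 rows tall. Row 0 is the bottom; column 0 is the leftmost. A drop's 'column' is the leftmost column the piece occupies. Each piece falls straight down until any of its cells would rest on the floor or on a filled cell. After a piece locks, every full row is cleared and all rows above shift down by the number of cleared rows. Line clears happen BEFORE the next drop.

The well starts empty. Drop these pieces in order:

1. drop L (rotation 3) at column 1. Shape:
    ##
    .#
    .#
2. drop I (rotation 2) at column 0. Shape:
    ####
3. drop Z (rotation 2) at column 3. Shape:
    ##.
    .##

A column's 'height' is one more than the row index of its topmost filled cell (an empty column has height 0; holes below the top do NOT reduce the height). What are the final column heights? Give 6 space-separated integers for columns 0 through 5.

Answer: 0 3 3 4 4 0

Derivation:
Drop 1: L rot3 at col 1 lands with bottom-row=0; cleared 0 line(s) (total 0); column heights now [0 3 3 0 0 0], max=3
Drop 2: I rot2 at col 0 lands with bottom-row=3; cleared 0 line(s) (total 0); column heights now [4 4 4 4 0 0], max=4
Drop 3: Z rot2 at col 3 lands with bottom-row=3; cleared 1 line(s) (total 1); column heights now [0 3 3 4 4 0], max=4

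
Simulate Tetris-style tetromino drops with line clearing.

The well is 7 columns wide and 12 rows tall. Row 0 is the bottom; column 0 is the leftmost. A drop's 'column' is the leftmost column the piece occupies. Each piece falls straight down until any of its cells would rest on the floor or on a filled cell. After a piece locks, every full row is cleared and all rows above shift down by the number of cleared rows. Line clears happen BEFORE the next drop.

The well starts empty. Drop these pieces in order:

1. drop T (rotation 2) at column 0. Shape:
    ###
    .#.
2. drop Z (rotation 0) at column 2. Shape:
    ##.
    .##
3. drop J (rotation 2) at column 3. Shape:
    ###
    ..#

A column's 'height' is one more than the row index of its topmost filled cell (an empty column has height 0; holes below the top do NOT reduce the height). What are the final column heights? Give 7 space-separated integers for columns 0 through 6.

Answer: 2 2 3 4 4 4 0

Derivation:
Drop 1: T rot2 at col 0 lands with bottom-row=0; cleared 0 line(s) (total 0); column heights now [2 2 2 0 0 0 0], max=2
Drop 2: Z rot0 at col 2 lands with bottom-row=1; cleared 0 line(s) (total 0); column heights now [2 2 3 3 2 0 0], max=3
Drop 3: J rot2 at col 3 lands with bottom-row=2; cleared 0 line(s) (total 0); column heights now [2 2 3 4 4 4 0], max=4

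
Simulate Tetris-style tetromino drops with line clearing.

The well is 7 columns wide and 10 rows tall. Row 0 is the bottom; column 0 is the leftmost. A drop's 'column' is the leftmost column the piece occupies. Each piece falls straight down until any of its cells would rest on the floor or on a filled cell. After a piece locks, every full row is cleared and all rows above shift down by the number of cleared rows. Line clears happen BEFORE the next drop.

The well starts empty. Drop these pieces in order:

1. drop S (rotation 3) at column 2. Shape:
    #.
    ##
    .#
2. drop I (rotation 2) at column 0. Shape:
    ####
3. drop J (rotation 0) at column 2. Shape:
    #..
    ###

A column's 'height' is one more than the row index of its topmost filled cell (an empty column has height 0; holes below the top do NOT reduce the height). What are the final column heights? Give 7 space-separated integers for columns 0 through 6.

Answer: 4 4 6 5 5 0 0

Derivation:
Drop 1: S rot3 at col 2 lands with bottom-row=0; cleared 0 line(s) (total 0); column heights now [0 0 3 2 0 0 0], max=3
Drop 2: I rot2 at col 0 lands with bottom-row=3; cleared 0 line(s) (total 0); column heights now [4 4 4 4 0 0 0], max=4
Drop 3: J rot0 at col 2 lands with bottom-row=4; cleared 0 line(s) (total 0); column heights now [4 4 6 5 5 0 0], max=6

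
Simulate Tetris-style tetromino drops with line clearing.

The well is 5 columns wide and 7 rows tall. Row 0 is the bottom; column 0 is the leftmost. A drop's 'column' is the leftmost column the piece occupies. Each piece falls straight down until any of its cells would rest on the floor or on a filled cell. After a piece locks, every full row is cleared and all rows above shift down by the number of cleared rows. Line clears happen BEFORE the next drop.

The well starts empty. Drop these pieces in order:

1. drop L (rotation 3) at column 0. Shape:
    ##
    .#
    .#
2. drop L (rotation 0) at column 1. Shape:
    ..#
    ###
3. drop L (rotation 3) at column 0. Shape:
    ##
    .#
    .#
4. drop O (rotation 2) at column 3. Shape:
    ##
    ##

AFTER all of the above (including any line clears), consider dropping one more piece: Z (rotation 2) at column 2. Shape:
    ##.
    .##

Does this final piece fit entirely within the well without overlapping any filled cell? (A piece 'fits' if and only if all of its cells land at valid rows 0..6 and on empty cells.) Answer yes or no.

Drop 1: L rot3 at col 0 lands with bottom-row=0; cleared 0 line(s) (total 0); column heights now [3 3 0 0 0], max=3
Drop 2: L rot0 at col 1 lands with bottom-row=3; cleared 0 line(s) (total 0); column heights now [3 4 4 5 0], max=5
Drop 3: L rot3 at col 0 lands with bottom-row=4; cleared 0 line(s) (total 0); column heights now [7 7 4 5 0], max=7
Drop 4: O rot2 at col 3 lands with bottom-row=5; cleared 0 line(s) (total 0); column heights now [7 7 4 7 7], max=7
Test piece Z rot2 at col 2 (width 3): heights before test = [7 7 4 7 7]; fits = False

Answer: no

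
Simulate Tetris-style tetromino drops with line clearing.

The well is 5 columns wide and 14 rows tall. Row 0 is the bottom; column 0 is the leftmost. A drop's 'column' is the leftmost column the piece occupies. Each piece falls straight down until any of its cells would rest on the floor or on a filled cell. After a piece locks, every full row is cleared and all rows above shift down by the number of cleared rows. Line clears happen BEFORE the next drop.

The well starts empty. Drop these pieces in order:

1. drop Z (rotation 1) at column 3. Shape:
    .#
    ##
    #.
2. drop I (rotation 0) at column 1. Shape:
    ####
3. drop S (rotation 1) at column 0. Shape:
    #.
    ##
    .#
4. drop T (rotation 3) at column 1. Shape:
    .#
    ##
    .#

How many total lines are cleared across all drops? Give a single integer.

Answer: 0

Derivation:
Drop 1: Z rot1 at col 3 lands with bottom-row=0; cleared 0 line(s) (total 0); column heights now [0 0 0 2 3], max=3
Drop 2: I rot0 at col 1 lands with bottom-row=3; cleared 0 line(s) (total 0); column heights now [0 4 4 4 4], max=4
Drop 3: S rot1 at col 0 lands with bottom-row=4; cleared 0 line(s) (total 0); column heights now [7 6 4 4 4], max=7
Drop 4: T rot3 at col 1 lands with bottom-row=5; cleared 0 line(s) (total 0); column heights now [7 7 8 4 4], max=8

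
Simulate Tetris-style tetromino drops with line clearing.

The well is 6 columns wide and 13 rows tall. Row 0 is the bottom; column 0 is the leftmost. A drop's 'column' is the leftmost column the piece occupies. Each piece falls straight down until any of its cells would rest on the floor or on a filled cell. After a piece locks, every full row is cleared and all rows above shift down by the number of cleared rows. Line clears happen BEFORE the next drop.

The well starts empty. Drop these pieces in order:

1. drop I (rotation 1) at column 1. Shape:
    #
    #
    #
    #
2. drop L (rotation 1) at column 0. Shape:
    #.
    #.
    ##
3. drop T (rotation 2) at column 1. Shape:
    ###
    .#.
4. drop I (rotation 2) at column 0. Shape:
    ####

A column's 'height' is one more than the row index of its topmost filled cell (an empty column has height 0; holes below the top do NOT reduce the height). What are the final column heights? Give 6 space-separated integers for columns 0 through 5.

Answer: 8 8 8 8 0 0

Derivation:
Drop 1: I rot1 at col 1 lands with bottom-row=0; cleared 0 line(s) (total 0); column heights now [0 4 0 0 0 0], max=4
Drop 2: L rot1 at col 0 lands with bottom-row=4; cleared 0 line(s) (total 0); column heights now [7 5 0 0 0 0], max=7
Drop 3: T rot2 at col 1 lands with bottom-row=4; cleared 0 line(s) (total 0); column heights now [7 6 6 6 0 0], max=7
Drop 4: I rot2 at col 0 lands with bottom-row=7; cleared 0 line(s) (total 0); column heights now [8 8 8 8 0 0], max=8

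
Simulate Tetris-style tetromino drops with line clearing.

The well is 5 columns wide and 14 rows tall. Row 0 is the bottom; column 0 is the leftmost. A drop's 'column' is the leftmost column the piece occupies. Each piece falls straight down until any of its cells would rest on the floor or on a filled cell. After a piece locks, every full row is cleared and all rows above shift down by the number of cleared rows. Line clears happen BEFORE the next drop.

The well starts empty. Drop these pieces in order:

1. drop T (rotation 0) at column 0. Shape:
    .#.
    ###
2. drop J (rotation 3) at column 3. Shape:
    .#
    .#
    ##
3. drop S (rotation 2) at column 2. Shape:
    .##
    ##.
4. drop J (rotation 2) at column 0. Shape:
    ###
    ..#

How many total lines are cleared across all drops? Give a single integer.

Drop 1: T rot0 at col 0 lands with bottom-row=0; cleared 0 line(s) (total 0); column heights now [1 2 1 0 0], max=2
Drop 2: J rot3 at col 3 lands with bottom-row=0; cleared 1 line(s) (total 1); column heights now [0 1 0 0 2], max=2
Drop 3: S rot2 at col 2 lands with bottom-row=1; cleared 0 line(s) (total 1); column heights now [0 1 2 3 3], max=3
Drop 4: J rot2 at col 0 lands with bottom-row=2; cleared 0 line(s) (total 1); column heights now [4 4 4 3 3], max=4

Answer: 1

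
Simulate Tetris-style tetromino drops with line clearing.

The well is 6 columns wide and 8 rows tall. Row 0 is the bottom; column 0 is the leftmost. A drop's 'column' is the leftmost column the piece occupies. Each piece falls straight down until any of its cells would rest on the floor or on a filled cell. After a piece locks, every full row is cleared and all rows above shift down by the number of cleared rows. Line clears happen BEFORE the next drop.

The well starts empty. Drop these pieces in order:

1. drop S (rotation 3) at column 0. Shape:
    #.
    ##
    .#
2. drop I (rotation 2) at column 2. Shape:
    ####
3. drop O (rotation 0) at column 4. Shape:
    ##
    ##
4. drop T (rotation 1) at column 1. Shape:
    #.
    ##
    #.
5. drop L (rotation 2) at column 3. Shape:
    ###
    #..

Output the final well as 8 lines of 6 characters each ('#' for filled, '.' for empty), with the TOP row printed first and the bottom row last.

Drop 1: S rot3 at col 0 lands with bottom-row=0; cleared 0 line(s) (total 0); column heights now [3 2 0 0 0 0], max=3
Drop 2: I rot2 at col 2 lands with bottom-row=0; cleared 0 line(s) (total 0); column heights now [3 2 1 1 1 1], max=3
Drop 3: O rot0 at col 4 lands with bottom-row=1; cleared 0 line(s) (total 0); column heights now [3 2 1 1 3 3], max=3
Drop 4: T rot1 at col 1 lands with bottom-row=2; cleared 0 line(s) (total 0); column heights now [3 5 4 1 3 3], max=5
Drop 5: L rot2 at col 3 lands with bottom-row=2; cleared 0 line(s) (total 0); column heights now [3 5 4 4 4 4], max=5

Answer: ......
......
......
.#....
.#####
##.###
##..##
.#####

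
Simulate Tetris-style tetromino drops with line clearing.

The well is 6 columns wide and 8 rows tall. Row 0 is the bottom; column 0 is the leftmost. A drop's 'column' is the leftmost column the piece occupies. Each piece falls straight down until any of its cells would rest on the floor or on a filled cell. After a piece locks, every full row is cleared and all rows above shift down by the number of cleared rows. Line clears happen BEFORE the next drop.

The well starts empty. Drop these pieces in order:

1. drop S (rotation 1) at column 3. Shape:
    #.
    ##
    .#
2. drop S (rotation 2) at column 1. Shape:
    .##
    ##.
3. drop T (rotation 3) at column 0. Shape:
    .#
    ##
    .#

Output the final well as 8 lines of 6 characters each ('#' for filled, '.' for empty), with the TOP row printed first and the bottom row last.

Answer: ......
......
.#....
##....
.###..
.###..
...##.
....#.

Derivation:
Drop 1: S rot1 at col 3 lands with bottom-row=0; cleared 0 line(s) (total 0); column heights now [0 0 0 3 2 0], max=3
Drop 2: S rot2 at col 1 lands with bottom-row=2; cleared 0 line(s) (total 0); column heights now [0 3 4 4 2 0], max=4
Drop 3: T rot3 at col 0 lands with bottom-row=3; cleared 0 line(s) (total 0); column heights now [5 6 4 4 2 0], max=6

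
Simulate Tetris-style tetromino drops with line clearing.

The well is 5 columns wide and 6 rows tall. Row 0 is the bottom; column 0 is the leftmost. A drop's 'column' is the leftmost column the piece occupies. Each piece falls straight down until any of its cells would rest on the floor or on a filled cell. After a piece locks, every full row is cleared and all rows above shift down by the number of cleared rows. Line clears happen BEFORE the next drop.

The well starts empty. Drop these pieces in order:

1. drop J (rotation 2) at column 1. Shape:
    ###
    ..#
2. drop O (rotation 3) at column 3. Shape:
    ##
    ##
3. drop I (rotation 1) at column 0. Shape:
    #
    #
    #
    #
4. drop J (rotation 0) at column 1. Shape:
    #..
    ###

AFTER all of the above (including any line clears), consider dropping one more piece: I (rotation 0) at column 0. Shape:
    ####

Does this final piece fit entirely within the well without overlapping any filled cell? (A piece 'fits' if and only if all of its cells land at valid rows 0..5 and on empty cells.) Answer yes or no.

Drop 1: J rot2 at col 1 lands with bottom-row=0; cleared 0 line(s) (total 0); column heights now [0 2 2 2 0], max=2
Drop 2: O rot3 at col 3 lands with bottom-row=2; cleared 0 line(s) (total 0); column heights now [0 2 2 4 4], max=4
Drop 3: I rot1 at col 0 lands with bottom-row=0; cleared 0 line(s) (total 0); column heights now [4 2 2 4 4], max=4
Drop 4: J rot0 at col 1 lands with bottom-row=4; cleared 0 line(s) (total 0); column heights now [4 6 5 5 4], max=6
Test piece I rot0 at col 0 (width 4): heights before test = [4 6 5 5 4]; fits = False

Answer: no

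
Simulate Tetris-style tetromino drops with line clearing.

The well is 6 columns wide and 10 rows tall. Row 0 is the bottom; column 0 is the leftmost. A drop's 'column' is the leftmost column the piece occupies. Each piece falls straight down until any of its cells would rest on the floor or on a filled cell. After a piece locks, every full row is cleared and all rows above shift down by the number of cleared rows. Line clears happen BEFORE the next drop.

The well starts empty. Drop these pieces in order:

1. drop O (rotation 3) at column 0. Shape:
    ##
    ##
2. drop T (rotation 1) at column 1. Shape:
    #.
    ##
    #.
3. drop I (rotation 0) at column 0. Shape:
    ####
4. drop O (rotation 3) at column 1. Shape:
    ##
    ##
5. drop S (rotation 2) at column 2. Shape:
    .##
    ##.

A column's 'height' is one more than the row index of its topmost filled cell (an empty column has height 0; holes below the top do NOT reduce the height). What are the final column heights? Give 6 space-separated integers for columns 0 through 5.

Drop 1: O rot3 at col 0 lands with bottom-row=0; cleared 0 line(s) (total 0); column heights now [2 2 0 0 0 0], max=2
Drop 2: T rot1 at col 1 lands with bottom-row=2; cleared 0 line(s) (total 0); column heights now [2 5 4 0 0 0], max=5
Drop 3: I rot0 at col 0 lands with bottom-row=5; cleared 0 line(s) (total 0); column heights now [6 6 6 6 0 0], max=6
Drop 4: O rot3 at col 1 lands with bottom-row=6; cleared 0 line(s) (total 0); column heights now [6 8 8 6 0 0], max=8
Drop 5: S rot2 at col 2 lands with bottom-row=8; cleared 0 line(s) (total 0); column heights now [6 8 9 10 10 0], max=10

Answer: 6 8 9 10 10 0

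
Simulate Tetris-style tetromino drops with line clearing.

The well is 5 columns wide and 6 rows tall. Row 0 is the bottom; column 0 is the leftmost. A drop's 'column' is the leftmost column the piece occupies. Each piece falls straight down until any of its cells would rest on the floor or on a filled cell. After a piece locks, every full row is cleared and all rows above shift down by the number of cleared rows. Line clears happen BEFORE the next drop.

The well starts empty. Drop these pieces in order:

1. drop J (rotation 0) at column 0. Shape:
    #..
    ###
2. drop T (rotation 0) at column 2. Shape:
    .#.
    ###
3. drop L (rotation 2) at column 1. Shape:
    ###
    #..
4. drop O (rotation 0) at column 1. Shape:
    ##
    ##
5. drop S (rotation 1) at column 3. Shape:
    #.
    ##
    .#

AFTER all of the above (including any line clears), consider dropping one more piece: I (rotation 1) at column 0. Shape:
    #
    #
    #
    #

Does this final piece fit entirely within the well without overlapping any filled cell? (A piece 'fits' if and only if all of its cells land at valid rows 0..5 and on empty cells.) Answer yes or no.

Drop 1: J rot0 at col 0 lands with bottom-row=0; cleared 0 line(s) (total 0); column heights now [2 1 1 0 0], max=2
Drop 2: T rot0 at col 2 lands with bottom-row=1; cleared 0 line(s) (total 0); column heights now [2 1 2 3 2], max=3
Drop 3: L rot2 at col 1 lands with bottom-row=2; cleared 0 line(s) (total 0); column heights now [2 4 4 4 2], max=4
Drop 4: O rot0 at col 1 lands with bottom-row=4; cleared 0 line(s) (total 0); column heights now [2 6 6 4 2], max=6
Drop 5: S rot1 at col 3 lands with bottom-row=3; cleared 0 line(s) (total 0); column heights now [2 6 6 6 5], max=6
Test piece I rot1 at col 0 (width 1): heights before test = [2 6 6 6 5]; fits = True

Answer: yes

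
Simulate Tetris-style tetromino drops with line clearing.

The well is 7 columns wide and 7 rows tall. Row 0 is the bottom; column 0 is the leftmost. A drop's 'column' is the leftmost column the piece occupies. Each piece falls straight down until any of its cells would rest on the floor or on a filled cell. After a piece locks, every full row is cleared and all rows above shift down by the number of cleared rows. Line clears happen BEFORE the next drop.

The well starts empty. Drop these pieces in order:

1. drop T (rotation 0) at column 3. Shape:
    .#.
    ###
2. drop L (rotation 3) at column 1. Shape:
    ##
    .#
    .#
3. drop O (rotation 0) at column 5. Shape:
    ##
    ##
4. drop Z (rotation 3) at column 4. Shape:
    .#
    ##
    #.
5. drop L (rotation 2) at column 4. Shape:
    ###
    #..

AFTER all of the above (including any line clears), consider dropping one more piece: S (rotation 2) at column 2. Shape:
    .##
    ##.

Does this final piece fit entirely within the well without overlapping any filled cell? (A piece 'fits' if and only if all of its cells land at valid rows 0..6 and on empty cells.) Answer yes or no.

Answer: yes

Derivation:
Drop 1: T rot0 at col 3 lands with bottom-row=0; cleared 0 line(s) (total 0); column heights now [0 0 0 1 2 1 0], max=2
Drop 2: L rot3 at col 1 lands with bottom-row=0; cleared 0 line(s) (total 0); column heights now [0 3 3 1 2 1 0], max=3
Drop 3: O rot0 at col 5 lands with bottom-row=1; cleared 0 line(s) (total 0); column heights now [0 3 3 1 2 3 3], max=3
Drop 4: Z rot3 at col 4 lands with bottom-row=2; cleared 0 line(s) (total 0); column heights now [0 3 3 1 4 5 3], max=5
Drop 5: L rot2 at col 4 lands with bottom-row=4; cleared 0 line(s) (total 0); column heights now [0 3 3 1 6 6 6], max=6
Test piece S rot2 at col 2 (width 3): heights before test = [0 3 3 1 6 6 6]; fits = True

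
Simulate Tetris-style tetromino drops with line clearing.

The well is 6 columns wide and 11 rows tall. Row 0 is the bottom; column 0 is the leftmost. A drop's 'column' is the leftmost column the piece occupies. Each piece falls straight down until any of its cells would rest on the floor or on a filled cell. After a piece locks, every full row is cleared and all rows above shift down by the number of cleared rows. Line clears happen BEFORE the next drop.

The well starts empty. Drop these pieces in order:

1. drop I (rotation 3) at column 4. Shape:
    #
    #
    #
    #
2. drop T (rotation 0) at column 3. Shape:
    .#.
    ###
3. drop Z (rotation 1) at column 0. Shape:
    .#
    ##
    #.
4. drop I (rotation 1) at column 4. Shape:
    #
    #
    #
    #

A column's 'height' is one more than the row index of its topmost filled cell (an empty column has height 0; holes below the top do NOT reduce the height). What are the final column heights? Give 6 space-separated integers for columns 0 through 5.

Drop 1: I rot3 at col 4 lands with bottom-row=0; cleared 0 line(s) (total 0); column heights now [0 0 0 0 4 0], max=4
Drop 2: T rot0 at col 3 lands with bottom-row=4; cleared 0 line(s) (total 0); column heights now [0 0 0 5 6 5], max=6
Drop 3: Z rot1 at col 0 lands with bottom-row=0; cleared 0 line(s) (total 0); column heights now [2 3 0 5 6 5], max=6
Drop 4: I rot1 at col 4 lands with bottom-row=6; cleared 0 line(s) (total 0); column heights now [2 3 0 5 10 5], max=10

Answer: 2 3 0 5 10 5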